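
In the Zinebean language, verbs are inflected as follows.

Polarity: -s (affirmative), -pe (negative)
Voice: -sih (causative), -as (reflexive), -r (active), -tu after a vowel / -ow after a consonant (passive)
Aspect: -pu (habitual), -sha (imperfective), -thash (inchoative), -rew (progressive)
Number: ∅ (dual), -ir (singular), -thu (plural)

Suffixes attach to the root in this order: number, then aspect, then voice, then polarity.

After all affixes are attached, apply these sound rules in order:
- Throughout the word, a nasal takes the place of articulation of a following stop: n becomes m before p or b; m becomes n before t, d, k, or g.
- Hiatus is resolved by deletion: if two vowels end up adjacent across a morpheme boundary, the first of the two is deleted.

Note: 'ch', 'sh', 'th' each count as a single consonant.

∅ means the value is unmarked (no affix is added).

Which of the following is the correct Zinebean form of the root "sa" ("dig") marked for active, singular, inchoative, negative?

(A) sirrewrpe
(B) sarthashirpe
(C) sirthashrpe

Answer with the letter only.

Attach number singular -ir → sair.
Attach aspect inchoative -thash → sairthash.
Attach voice active -r → sairthashr.
Attach polarity negative -pe → sairthashrpe.
Nasal assimilation: no change.
Apply vowel deletion: sairthashrpe → sirthashrpe.
So the correct form is sirthashrpe, option (C).
(A) sirrewrpe is wrong: it uses progressive instead of inchoative for aspect.
(B) sarthashirpe is wrong: it has the affixes in the wrong order.

C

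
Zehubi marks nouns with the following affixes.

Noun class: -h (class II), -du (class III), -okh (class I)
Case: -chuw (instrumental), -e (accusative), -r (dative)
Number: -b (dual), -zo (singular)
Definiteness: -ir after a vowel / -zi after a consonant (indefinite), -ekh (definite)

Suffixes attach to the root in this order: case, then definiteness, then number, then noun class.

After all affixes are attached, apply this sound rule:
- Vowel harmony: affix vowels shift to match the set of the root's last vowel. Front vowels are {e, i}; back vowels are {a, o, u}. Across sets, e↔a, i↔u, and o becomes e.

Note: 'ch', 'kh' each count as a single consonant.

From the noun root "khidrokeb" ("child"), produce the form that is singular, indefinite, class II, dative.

khidrokebrzizeh

Attach case dative -r → khidrokebr.
Attach definiteness indefinite -zi (after consonant 'r') → khidrokebrzi.
Attach number singular -zo → khidrokebrzizo.
Attach noun class class II -h → khidrokebrzizoh.
Apply vowel harmony: khidrokebrzizoh → khidrokebrzizeh.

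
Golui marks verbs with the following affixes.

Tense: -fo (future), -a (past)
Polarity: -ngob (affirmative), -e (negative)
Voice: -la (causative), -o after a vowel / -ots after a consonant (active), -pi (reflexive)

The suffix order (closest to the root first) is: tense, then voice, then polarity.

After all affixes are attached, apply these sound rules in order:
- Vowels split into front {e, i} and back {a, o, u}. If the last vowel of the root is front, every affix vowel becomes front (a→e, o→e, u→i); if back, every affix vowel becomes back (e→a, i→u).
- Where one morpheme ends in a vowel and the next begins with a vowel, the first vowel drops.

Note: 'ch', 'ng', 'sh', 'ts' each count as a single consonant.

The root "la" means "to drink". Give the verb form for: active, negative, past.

la

Attach tense past -a → laa.
Attach voice active -o (after vowel 'a') → laao.
Attach polarity negative -e → laaoe.
Apply vowel harmony: laaoe → laaoa.
Apply vowel deletion: laaoa → la.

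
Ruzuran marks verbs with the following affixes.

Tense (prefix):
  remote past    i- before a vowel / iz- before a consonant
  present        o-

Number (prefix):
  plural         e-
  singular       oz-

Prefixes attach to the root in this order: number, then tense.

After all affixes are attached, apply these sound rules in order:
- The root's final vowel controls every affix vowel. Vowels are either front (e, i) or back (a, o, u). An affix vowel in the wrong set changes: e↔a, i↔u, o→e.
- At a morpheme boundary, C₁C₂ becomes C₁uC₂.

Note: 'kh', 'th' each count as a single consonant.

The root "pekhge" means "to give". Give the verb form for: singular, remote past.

Attach number singular oz- → ozpekhge.
Attach tense remote past i- (before vowel 'o') → iozpekhge.
Apply vowel harmony: iozpekhge → iezpekhge.
Apply epenthesis: iezpekhge → iezupekhge.

iezupekhge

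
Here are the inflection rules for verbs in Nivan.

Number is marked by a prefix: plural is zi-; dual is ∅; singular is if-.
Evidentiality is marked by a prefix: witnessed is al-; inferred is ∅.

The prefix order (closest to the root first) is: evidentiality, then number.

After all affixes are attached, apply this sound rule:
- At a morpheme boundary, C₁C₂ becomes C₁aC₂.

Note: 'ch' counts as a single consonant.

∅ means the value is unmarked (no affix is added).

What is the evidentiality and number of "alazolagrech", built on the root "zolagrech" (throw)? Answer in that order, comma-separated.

Segment: al-zolagrech.
evidentiality: al- → witnessed.
number: ∅ → dual.

witnessed, dual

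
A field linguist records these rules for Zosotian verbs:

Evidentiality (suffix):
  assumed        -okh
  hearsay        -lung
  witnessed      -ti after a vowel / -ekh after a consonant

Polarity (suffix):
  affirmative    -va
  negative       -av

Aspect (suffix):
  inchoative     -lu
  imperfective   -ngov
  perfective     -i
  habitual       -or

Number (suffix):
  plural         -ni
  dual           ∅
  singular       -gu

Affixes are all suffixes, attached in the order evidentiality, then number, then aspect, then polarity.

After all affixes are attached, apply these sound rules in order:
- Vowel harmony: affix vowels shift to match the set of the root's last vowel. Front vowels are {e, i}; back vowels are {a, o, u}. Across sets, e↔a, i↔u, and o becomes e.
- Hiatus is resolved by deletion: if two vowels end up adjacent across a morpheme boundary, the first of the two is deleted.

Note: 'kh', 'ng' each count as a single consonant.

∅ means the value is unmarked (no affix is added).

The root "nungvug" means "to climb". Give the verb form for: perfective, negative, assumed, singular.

nungvugokhgav

Attach evidentiality assumed -okh → nungvugokh.
Attach number singular -gu → nungvugokhgu.
Attach aspect perfective -i → nungvugokhgui.
Attach polarity negative -av → nungvugokhguiav.
Apply vowel harmony: nungvugokhguiav → nungvugokhguuav.
Apply vowel deletion: nungvugokhguuav → nungvugokhgav.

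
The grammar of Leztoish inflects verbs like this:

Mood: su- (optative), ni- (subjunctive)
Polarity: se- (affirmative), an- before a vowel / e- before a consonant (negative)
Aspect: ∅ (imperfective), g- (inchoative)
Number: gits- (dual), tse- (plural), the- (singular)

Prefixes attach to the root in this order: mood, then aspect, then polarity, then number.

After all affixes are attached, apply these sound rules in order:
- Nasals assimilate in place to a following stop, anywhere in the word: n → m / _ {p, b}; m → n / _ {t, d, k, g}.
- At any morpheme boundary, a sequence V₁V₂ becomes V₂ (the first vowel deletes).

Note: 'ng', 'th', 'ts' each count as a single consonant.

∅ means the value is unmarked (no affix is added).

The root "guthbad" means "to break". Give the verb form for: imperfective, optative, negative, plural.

tsesuguthbad

Attach mood optative su- → suguthbad.
aspect = imperfective: zero marking, form stays suguthbad.
Attach polarity negative e- (before consonant 's') → esuguthbad.
Attach number plural tse- → tseesuguthbad.
Nasal assimilation: no change.
Apply vowel deletion: tseesuguthbad → tsesuguthbad.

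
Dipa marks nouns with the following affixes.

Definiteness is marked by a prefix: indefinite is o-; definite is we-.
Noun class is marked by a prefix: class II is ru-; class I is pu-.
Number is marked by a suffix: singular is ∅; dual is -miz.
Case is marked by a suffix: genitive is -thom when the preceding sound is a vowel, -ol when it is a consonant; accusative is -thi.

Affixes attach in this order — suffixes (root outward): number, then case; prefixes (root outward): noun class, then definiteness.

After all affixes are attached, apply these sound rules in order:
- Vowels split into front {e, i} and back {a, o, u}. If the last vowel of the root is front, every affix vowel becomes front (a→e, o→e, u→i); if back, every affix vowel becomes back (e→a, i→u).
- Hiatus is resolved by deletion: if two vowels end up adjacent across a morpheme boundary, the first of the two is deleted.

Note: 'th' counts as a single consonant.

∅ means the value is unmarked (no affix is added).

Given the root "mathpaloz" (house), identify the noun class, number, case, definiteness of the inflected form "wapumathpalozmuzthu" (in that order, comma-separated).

class I, dual, accusative, definite

Segment: we-pu-mathpaloz-miz-thi.
noun class: pu- → class I.
number: -miz → dual.
case: -thi → accusative.
definiteness: we- → definite.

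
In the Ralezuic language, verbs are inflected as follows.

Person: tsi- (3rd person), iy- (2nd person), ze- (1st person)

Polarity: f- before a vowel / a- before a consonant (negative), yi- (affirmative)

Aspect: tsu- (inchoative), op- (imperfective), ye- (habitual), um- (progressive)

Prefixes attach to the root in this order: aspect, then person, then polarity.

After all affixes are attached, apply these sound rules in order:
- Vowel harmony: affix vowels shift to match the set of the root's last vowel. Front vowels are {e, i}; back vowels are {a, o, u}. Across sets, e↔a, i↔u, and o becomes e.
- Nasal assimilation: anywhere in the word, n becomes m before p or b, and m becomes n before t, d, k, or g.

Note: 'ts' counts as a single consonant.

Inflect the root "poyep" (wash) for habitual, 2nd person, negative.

Attach aspect habitual ye- → yepoyep.
Attach person 2nd person iy- → iyyepoyep.
Attach polarity negative f- (before vowel 'i') → fiyyepoyep.
Vowel harmony: no change.
Nasal assimilation: no change.

fiyyepoyep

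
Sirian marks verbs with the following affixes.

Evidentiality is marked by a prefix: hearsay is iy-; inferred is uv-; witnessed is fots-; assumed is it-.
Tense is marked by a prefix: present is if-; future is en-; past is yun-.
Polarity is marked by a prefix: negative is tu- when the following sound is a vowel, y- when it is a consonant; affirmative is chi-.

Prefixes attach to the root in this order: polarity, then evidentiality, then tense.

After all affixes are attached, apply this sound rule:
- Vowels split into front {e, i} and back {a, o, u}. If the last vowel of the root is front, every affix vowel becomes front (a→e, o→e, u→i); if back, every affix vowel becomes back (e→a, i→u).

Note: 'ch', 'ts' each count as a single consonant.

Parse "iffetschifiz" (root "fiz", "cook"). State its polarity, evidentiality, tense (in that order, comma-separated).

affirmative, witnessed, present

Segment: if-fots-chi-fiz.
polarity: chi- → affirmative.
evidentiality: fots- → witnessed.
tense: if- → present.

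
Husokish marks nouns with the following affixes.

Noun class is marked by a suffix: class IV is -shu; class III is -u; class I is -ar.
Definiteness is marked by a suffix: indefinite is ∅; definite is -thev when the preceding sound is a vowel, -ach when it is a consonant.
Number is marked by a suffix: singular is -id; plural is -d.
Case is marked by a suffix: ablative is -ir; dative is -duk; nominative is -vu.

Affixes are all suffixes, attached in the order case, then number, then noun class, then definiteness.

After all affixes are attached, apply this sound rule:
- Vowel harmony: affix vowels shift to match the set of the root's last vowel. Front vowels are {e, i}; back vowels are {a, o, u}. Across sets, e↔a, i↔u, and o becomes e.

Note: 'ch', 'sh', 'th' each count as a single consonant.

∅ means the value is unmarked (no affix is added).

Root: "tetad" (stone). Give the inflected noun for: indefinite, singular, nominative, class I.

tetadvuudar

Attach case nominative -vu → tetadvu.
Attach number singular -id → tetadvuid.
Attach noun class class I -ar → tetadvuidar.
definiteness = indefinite: zero marking, form stays tetadvuidar.
Apply vowel harmony: tetadvuidar → tetadvuudar.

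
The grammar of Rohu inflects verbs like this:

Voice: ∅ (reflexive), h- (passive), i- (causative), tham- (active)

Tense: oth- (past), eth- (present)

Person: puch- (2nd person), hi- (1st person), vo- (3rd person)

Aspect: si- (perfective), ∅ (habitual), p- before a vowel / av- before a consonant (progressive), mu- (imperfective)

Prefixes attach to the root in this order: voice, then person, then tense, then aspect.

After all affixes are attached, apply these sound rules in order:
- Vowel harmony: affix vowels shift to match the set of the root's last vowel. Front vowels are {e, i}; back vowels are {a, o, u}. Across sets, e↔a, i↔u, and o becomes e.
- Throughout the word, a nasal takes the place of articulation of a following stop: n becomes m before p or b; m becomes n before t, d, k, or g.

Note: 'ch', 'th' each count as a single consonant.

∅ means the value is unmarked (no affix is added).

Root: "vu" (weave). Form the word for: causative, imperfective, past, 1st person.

muothhuuvu

Attach voice causative i- → ivu.
Attach person 1st person hi- → hiivu.
Attach tense past oth- → othhiivu.
Attach aspect imperfective mu- → muothhiivu.
Apply vowel harmony: muothhiivu → muothhuuvu.
Nasal assimilation: no change.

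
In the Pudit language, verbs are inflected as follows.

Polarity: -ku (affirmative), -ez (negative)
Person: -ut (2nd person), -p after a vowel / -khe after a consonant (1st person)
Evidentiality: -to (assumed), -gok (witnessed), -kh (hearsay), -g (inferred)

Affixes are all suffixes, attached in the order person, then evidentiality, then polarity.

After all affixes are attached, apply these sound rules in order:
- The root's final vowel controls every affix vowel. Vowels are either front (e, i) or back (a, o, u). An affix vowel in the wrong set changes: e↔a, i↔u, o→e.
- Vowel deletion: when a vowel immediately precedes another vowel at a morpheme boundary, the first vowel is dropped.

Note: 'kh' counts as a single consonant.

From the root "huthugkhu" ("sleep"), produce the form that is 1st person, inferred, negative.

huthugkhupgaz

Attach person 1st person -p (after vowel 'u') → huthugkhup.
Attach evidentiality inferred -g → huthugkhupg.
Attach polarity negative -ez → huthugkhupgez.
Apply vowel harmony: huthugkhupgez → huthugkhupgaz.
Vowel deletion: no change.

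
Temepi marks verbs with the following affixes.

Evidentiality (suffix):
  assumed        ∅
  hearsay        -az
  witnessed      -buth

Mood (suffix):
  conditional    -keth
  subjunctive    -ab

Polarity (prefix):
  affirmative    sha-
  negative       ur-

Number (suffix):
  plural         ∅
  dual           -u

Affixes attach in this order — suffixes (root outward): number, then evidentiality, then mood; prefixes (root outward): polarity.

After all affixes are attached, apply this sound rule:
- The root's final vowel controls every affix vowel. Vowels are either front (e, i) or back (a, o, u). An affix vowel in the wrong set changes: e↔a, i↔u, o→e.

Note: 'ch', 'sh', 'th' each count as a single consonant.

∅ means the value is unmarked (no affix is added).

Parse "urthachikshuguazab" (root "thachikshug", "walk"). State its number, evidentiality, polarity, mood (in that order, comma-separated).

Segment: ur-thachikshug-u-az-ab.
number: -u → dual.
evidentiality: -az → hearsay.
polarity: ur- → negative.
mood: -ab → subjunctive.

dual, hearsay, negative, subjunctive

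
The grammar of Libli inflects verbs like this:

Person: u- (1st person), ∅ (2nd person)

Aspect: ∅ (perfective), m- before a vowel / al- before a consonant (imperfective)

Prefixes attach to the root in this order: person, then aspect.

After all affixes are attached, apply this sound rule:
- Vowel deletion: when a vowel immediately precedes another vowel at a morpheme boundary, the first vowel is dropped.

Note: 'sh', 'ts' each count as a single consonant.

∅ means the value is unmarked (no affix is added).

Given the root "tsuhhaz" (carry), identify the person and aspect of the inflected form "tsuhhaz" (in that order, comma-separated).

Segment: tsuhhaz.
person: ∅ → 2nd person.
aspect: ∅ → perfective.

2nd person, perfective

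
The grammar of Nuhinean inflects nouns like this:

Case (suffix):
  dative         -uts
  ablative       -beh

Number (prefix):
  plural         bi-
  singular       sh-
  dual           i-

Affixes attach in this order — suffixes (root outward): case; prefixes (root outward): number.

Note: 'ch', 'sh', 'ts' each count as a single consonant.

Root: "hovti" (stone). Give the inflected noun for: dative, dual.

ihovtiuts

Attach number dual i- → ihovti.
Attach case dative -uts → ihovtiuts.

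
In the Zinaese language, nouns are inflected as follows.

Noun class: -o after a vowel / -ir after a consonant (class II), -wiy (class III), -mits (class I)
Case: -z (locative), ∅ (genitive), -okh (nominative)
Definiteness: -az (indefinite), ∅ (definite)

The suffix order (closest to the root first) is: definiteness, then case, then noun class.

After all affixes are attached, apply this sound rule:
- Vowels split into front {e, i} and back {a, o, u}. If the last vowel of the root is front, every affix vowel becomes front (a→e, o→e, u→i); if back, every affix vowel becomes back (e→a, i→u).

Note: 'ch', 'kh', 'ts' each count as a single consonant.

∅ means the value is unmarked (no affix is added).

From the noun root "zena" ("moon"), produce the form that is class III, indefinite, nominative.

zenaazokhwuy

Attach definiteness indefinite -az → zenaaz.
Attach case nominative -okh → zenaazokh.
Attach noun class class III -wiy → zenaazokhwiy.
Apply vowel harmony: zenaazokhwiy → zenaazokhwuy.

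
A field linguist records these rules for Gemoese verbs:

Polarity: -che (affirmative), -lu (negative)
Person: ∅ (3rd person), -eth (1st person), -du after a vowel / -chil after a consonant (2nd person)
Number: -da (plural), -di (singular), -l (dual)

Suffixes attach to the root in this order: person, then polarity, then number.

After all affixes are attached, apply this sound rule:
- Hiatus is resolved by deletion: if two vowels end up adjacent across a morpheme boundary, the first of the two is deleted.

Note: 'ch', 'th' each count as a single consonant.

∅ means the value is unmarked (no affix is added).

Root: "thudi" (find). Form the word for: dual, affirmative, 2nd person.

Attach person 2nd person -du (after vowel 'i') → thudidu.
Attach polarity affirmative -che → thudiduche.
Attach number dual -l → thudiduchel.
Vowel deletion: no change.

thudiduchel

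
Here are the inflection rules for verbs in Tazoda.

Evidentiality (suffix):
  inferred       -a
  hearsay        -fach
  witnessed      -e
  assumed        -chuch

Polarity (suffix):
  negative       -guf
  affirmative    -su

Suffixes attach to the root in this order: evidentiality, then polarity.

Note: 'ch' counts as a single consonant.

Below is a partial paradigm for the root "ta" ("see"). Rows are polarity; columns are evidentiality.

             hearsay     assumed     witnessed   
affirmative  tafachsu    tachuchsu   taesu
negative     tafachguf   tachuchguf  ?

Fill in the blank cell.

taeguf

Attach evidentiality witnessed -e → tae.
Attach polarity negative -guf → taeguf.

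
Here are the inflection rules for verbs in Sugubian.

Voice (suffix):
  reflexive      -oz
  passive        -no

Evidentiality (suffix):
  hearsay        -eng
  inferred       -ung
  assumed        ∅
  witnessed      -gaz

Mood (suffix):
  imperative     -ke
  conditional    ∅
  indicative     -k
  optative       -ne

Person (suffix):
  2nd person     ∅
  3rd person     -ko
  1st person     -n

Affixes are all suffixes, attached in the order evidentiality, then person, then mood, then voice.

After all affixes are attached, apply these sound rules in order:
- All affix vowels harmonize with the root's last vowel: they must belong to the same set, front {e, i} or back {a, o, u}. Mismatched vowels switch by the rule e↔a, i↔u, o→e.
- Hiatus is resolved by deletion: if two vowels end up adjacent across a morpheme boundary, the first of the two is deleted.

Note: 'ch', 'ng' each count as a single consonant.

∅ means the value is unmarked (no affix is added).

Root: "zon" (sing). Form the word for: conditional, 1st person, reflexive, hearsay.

zonangnoz

Attach evidentiality hearsay -eng → zoneng.
Attach person 1st person -n → zonengn.
mood = conditional: zero marking, form stays zonengn.
Attach voice reflexive -oz → zonengnoz.
Apply vowel harmony: zonengnoz → zonangnoz.
Vowel deletion: no change.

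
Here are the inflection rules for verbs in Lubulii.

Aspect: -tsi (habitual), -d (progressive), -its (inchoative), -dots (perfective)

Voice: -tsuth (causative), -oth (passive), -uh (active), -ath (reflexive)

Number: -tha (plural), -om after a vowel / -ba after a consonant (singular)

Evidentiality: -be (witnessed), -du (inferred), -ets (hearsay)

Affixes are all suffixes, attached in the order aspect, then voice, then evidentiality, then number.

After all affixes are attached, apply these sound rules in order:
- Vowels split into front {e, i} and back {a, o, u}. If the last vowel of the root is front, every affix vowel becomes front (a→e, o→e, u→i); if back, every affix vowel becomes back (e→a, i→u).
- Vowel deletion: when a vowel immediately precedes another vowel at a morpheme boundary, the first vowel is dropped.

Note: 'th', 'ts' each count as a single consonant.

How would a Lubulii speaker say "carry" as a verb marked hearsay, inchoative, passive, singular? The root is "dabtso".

Attach aspect inchoative -its → dabtsoits.
Attach voice passive -oth → dabtsoitsoth.
Attach evidentiality hearsay -ets → dabtsoitsothets.
Attach number singular -ba (after consonant 'ts') → dabtsoitsothetsba.
Apply vowel harmony: dabtsoitsothetsba → dabtsoutsothatsba.
Apply vowel deletion: dabtsoutsothatsba → dabtsutsothatsba.

dabtsutsothatsba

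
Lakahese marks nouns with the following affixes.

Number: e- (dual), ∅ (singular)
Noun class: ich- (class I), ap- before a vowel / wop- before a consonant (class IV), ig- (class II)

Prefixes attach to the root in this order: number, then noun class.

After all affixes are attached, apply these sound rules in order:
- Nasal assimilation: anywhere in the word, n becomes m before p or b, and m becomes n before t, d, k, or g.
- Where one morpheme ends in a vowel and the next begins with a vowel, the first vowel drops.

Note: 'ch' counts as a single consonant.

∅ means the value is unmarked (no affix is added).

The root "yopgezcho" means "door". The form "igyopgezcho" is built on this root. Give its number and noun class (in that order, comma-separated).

Segment: ig-yopgezcho.
number: ∅ → singular.
noun class: ig- → class II.

singular, class II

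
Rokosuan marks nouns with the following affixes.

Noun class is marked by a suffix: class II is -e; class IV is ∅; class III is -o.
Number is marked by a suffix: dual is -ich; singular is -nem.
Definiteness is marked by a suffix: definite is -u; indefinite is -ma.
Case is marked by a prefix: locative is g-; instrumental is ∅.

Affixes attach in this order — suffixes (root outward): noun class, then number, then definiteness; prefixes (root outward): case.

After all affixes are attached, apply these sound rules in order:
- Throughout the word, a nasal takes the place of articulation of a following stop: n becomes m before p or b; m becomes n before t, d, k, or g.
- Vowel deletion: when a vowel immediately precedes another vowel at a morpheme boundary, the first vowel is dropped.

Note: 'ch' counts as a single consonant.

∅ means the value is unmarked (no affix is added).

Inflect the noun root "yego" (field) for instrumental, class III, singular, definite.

yegonemu

Attach noun class class III -o → yegoo.
Attach number singular -nem → yegoonem.
Attach definiteness definite -u → yegoonemu.
case = instrumental: zero marking, form stays yegoonemu.
Nasal assimilation: no change.
Apply vowel deletion: yegoonemu → yegonemu.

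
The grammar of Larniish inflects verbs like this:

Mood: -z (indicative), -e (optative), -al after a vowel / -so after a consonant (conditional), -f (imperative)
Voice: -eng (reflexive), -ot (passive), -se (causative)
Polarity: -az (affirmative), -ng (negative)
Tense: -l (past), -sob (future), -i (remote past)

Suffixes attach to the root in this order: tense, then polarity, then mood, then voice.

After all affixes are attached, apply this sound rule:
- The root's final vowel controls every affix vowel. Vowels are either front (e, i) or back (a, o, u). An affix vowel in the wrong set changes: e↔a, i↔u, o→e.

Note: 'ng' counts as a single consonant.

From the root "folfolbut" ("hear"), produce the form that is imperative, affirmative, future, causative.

folfolbutsobazfsa

Attach tense future -sob → folfolbutsob.
Attach polarity affirmative -az → folfolbutsobaz.
Attach mood imperative -f → folfolbutsobazf.
Attach voice causative -se → folfolbutsobazfse.
Apply vowel harmony: folfolbutsobazfse → folfolbutsobazfsa.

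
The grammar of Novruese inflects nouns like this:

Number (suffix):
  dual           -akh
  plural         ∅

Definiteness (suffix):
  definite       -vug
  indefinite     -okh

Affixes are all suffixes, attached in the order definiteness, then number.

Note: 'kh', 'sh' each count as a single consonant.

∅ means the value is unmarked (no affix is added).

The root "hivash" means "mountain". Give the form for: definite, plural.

hivashvug

Attach definiteness definite -vug → hivashvug.
number = plural: zero marking, form stays hivashvug.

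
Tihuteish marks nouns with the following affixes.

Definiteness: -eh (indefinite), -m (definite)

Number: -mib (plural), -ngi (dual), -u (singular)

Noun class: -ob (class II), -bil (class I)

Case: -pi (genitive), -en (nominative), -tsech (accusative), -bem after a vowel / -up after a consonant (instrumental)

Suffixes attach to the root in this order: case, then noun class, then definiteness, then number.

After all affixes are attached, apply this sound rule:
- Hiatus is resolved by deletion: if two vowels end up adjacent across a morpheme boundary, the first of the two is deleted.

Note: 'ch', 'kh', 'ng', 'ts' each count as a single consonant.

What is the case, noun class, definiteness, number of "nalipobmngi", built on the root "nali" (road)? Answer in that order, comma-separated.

Segment: nali-pi-ob-m-ngi.
case: -pi → genitive.
noun class: -ob → class II.
definiteness: -m → definite.
number: -ngi → dual.

genitive, class II, definite, dual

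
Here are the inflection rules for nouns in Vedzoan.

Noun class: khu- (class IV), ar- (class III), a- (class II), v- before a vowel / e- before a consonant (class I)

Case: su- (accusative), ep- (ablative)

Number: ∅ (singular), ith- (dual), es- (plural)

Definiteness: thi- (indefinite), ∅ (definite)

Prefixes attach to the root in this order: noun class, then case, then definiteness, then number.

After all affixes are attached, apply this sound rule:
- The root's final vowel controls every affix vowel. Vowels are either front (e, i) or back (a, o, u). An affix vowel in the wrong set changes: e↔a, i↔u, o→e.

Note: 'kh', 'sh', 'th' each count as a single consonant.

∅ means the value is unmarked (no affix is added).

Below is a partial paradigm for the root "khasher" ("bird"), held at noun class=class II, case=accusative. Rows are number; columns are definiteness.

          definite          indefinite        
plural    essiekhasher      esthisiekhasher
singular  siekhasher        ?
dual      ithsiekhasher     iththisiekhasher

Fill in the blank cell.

thisiekhasher

Attach noun class class II a- → akhasher.
Attach case accusative su- → suakhasher.
Attach definiteness indefinite thi- → thisuakhasher.
number = singular: zero marking, form stays thisuakhasher.
Apply vowel harmony: thisuakhasher → thisiekhasher.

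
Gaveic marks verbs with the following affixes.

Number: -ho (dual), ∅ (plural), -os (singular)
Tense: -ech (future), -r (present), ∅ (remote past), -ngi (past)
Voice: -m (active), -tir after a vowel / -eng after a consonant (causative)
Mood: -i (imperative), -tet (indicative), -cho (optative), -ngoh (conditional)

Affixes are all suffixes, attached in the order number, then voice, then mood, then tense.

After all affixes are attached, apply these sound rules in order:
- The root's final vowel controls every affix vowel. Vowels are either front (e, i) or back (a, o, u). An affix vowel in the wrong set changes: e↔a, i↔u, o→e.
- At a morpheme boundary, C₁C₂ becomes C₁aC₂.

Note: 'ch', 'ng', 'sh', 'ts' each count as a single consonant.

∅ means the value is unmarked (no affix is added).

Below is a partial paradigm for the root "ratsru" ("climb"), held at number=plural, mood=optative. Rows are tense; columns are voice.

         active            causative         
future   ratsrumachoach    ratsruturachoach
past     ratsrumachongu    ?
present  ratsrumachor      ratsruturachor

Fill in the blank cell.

number = plural: zero marking, form stays ratsru.
Attach voice causative -tir (after vowel 'u') → ratsrutir.
Attach mood optative -cho → ratsrutircho.
Attach tense past -ngi → ratsrutirchongi.
Apply vowel harmony: ratsrutirchongi → ratsruturchongu.
Apply epenthesis: ratsruturchongu → ratsruturachongu.

ratsruturachongu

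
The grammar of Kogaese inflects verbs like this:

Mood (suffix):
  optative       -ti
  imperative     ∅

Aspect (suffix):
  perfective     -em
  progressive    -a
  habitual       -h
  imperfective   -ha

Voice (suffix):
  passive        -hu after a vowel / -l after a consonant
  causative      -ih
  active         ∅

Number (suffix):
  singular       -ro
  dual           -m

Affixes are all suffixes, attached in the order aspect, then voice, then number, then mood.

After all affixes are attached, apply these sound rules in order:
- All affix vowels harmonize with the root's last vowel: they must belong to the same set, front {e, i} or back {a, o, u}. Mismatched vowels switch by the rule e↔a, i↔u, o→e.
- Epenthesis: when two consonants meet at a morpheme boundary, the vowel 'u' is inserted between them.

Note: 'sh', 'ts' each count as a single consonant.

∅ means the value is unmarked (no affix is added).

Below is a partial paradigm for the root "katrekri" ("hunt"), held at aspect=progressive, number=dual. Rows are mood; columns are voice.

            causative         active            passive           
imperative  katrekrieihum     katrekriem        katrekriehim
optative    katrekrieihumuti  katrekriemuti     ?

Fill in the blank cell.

Attach aspect progressive -a → katrekria.
Attach voice passive -hu (after vowel 'a') → katrekriahu.
Attach number dual -m → katrekriahum.
Attach mood optative -ti → katrekriahumti.
Apply vowel harmony: katrekriahumti → katrekriehimti.
Apply epenthesis: katrekriehimti → katrekriehimuti.

katrekriehimuti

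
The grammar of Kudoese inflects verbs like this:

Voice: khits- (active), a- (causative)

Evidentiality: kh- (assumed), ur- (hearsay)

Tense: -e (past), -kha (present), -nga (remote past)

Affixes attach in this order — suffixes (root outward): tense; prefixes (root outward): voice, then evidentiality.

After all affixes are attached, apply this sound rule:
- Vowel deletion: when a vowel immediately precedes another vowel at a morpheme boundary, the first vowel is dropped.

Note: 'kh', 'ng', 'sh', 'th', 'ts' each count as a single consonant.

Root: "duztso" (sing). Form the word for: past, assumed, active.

Attach voice active khits- → khitsduztso.
Attach tense past -e → khitsduztsoe.
Attach evidentiality assumed kh- → khkhitsduztsoe.
Apply vowel deletion: khkhitsduztsoe → khkhitsduztse.

khkhitsduztse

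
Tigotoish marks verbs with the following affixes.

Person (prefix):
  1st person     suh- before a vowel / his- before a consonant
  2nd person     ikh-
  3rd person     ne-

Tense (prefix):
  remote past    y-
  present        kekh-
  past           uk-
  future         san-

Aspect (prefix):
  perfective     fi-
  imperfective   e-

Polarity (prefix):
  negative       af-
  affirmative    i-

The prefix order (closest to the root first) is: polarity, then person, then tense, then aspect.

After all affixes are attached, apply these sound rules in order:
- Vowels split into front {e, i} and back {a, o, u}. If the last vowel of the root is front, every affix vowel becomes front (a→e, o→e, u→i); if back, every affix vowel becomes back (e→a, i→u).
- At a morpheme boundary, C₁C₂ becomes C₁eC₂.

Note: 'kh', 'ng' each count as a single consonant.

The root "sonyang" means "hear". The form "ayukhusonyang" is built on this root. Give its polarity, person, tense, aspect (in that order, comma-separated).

affirmative, 2nd person, remote past, imperfective

Segment: e-y-ikh-i-sonyang.
polarity: i- → affirmative.
person: ikh- → 2nd person.
tense: y- → remote past.
aspect: e- → imperfective.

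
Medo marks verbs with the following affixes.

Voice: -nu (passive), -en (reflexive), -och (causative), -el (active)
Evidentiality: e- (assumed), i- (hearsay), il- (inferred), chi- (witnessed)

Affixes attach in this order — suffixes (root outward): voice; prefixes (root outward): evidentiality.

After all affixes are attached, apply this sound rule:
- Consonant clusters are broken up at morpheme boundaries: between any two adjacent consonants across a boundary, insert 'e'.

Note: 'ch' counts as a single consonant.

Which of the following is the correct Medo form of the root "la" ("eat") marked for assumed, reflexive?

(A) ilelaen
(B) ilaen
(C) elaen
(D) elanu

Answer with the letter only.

Attach voice reflexive -en → laen.
Attach evidentiality assumed e- → elaen.
Epenthesis: no change.
So the correct form is elaen, option (C).
(D) elanu is wrong: it uses passive instead of reflexive for voice.
(B) ilaen is wrong: it uses hearsay instead of assumed for evidentiality.
(A) ilelaen is wrong: it uses inferred instead of assumed for evidentiality.

C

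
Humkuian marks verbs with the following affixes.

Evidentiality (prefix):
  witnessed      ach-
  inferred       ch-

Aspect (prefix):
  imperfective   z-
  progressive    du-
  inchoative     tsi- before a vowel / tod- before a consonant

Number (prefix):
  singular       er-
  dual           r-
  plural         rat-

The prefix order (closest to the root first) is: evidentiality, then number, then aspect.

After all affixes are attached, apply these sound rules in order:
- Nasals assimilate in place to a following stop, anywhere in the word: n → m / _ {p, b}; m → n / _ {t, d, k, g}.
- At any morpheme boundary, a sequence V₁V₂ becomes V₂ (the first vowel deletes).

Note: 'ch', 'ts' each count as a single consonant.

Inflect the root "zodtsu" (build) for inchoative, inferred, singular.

tserchzodtsu

Attach evidentiality inferred ch- → chzodtsu.
Attach number singular er- → erchzodtsu.
Attach aspect inchoative tsi- (before vowel 'e') → tsierchzodtsu.
Nasal assimilation: no change.
Apply vowel deletion: tsierchzodtsu → tserchzodtsu.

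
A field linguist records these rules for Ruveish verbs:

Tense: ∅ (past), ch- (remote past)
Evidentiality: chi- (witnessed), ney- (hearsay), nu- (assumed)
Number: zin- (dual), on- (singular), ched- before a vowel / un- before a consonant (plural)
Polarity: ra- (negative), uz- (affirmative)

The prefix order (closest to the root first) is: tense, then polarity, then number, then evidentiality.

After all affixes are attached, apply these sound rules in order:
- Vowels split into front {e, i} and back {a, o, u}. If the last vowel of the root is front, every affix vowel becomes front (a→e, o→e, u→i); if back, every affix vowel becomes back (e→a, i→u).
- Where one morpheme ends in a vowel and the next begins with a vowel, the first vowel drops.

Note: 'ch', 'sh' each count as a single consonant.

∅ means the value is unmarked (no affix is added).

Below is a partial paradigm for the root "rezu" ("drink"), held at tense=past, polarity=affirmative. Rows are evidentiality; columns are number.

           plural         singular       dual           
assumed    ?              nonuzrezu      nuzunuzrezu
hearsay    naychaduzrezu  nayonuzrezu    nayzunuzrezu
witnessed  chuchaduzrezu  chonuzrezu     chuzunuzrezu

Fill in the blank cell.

nuchaduzrezu

tense = past: zero marking, form stays rezu.
Attach polarity affirmative uz- → uzrezu.
Attach number plural ched- (before vowel 'u') → cheduzrezu.
Attach evidentiality assumed nu- → nucheduzrezu.
Apply vowel harmony: nucheduzrezu → nuchaduzrezu.
Vowel deletion: no change.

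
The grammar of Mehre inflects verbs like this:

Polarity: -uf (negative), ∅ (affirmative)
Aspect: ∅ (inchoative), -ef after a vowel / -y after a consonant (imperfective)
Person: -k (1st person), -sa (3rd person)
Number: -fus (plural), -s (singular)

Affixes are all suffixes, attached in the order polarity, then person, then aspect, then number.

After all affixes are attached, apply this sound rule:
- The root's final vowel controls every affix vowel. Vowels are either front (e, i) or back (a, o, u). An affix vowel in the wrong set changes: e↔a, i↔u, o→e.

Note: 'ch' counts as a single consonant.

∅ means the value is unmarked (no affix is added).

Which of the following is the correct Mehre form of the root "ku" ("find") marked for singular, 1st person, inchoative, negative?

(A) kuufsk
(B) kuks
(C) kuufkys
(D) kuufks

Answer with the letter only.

Attach polarity negative -uf → kuuf.
Attach person 1st person -k → kuufk.
aspect = inchoative: zero marking, form stays kuufk.
Attach number singular -s → kuufks.
Vowel harmony: no change.
So the correct form is kuufks, option (D).
(B) kuks is wrong: it uses affirmative instead of negative for polarity.
(C) kuufkys is wrong: it uses imperfective instead of inchoative for aspect.
(A) kuufsk is wrong: it has the affixes in the wrong order.

D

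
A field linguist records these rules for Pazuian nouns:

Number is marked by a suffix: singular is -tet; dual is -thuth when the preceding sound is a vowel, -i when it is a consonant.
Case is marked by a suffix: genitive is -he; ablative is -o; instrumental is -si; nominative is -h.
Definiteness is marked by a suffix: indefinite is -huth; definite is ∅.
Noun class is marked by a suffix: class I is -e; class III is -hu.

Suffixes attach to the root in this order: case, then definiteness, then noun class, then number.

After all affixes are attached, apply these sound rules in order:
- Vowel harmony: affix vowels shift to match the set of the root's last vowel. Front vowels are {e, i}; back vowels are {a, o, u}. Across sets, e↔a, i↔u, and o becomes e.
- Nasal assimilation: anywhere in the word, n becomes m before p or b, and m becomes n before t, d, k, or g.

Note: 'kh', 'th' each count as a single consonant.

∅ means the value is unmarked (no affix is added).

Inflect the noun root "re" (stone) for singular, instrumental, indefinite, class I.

resihithetet

Attach case instrumental -si → resi.
Attach definiteness indefinite -huth → resihuth.
Attach noun class class I -e → resihuthe.
Attach number singular -tet → resihuthetet.
Apply vowel harmony: resihuthetet → resihithetet.
Nasal assimilation: no change.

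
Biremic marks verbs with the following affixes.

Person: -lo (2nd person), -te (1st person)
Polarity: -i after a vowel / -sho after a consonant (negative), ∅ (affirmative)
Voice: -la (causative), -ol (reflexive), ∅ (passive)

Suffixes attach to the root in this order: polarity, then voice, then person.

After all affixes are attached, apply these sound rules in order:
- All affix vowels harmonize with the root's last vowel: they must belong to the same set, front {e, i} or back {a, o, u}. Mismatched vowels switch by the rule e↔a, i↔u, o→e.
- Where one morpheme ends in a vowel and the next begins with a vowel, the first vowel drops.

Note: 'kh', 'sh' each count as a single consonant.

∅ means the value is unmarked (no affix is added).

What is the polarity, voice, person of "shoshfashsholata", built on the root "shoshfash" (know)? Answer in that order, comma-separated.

Segment: shoshfash-sho-la-te.
polarity: -i/sho → negative.
voice: -la → causative.
person: -te → 1st person.

negative, causative, 1st person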